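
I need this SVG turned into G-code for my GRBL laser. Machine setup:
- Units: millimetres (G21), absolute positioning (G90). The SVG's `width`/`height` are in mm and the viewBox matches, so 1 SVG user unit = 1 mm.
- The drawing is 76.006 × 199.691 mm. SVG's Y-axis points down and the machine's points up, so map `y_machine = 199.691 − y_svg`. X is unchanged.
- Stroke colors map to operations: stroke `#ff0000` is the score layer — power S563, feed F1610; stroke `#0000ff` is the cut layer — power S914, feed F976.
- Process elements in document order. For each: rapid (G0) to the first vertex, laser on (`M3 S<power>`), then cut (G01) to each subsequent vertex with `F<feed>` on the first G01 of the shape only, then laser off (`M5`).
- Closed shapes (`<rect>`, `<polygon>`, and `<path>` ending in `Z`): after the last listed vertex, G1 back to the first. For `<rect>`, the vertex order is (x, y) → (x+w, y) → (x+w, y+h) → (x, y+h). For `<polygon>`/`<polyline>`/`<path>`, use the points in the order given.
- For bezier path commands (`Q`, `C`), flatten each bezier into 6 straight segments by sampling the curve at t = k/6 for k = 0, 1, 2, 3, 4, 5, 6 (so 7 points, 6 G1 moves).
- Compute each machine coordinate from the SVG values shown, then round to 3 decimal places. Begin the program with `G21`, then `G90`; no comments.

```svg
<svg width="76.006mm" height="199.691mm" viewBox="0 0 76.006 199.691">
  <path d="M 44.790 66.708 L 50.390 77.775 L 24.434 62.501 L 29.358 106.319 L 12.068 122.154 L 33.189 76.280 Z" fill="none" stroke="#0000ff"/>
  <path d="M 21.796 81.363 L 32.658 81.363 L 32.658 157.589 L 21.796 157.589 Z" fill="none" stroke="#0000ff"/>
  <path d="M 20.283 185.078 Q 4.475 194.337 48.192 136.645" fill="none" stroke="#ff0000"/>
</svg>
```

G21
G90
G0 X44.790 Y132.983
M3 S914
G01 X50.390 Y121.916 F976
G01 X24.434 Y137.190
G01 X29.358 Y93.372
G01 X12.068 Y77.537
G01 X33.189 Y123.411
G01 X44.790 Y132.983
M5
G0 X21.796 Y118.328
M3 S914
G01 X32.658 Y118.328 F976
G01 X32.658 Y42.102
G01 X21.796 Y42.102
G01 X21.796 Y118.328
M5
G0 X20.283 Y14.613
M3 S563
G01 X16.667 Y13.386 F1610
G01 X16.358 Y15.879
G01 X19.356 Y22.092
G01 X25.661 Y32.024
G01 X35.273 Y45.675
G01 X48.192 Y63.046
M5

Since the viewBox matches the mm dimensions, user units are millimetres directly. The only transform is the Y-flip y_m = 199.691 − y_svg.

Shape 1 is a closed polygon drawn with `<path>`. Its stroke #0000ff means cut at S914, F976. After flipping Y the toolpath is (44.790,132.983) → (50.390,121.916) → (24.434,137.190) → (29.358,93.372) → (12.068,77.537) → (33.189,123.411) → (44.790,132.983), returning to the start.

Shape 2 is a rectangle drawn with `<path>`. Its stroke #0000ff means cut at S914, F976. After flipping Y the toolpath is (21.796,118.328) → (32.658,118.328) → (32.658,42.102) → (21.796,42.102) → (21.796,118.328), returning to the start.

Shape 3 is a quadratic bezier drawn with `<path>`. Its stroke #ff0000 means score at S563, F1610. After flipping Y the toolpath is (20.283,14.613) → (16.667,13.386) → (16.358,15.879) → (19.356,22.092) → (25.661,32.024) → (35.273,45.675) → (48.192,63.046).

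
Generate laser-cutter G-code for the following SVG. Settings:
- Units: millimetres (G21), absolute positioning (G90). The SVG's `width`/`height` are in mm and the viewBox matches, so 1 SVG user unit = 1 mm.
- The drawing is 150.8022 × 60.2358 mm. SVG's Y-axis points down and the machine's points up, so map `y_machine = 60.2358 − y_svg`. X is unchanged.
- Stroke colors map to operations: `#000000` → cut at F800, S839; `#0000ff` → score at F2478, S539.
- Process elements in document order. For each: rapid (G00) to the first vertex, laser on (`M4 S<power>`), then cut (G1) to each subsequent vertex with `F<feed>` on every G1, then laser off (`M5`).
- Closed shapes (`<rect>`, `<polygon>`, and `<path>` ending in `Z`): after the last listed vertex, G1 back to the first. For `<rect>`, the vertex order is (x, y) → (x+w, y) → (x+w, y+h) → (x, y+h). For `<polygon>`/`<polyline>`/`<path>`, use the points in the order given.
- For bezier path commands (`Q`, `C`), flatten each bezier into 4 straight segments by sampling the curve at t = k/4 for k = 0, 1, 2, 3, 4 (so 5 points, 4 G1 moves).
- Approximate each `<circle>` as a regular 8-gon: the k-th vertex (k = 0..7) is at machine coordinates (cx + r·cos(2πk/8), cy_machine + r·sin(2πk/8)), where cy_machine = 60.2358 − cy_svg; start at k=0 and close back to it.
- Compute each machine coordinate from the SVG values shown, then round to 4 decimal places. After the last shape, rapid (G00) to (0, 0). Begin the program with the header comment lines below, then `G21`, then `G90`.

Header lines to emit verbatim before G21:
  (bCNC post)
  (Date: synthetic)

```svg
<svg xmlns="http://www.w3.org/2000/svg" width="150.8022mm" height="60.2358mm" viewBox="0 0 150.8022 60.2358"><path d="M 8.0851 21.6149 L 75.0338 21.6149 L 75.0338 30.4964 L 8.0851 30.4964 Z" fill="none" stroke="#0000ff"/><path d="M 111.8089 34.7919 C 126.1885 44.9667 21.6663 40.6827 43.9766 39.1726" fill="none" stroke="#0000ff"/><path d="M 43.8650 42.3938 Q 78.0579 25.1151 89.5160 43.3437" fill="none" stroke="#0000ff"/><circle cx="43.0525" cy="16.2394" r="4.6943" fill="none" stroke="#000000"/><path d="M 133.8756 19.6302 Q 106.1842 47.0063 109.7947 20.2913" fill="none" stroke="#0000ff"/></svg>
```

(bCNC post)
(Date: synthetic)
G21
G90
G00 X8.0851 Y38.6209
M4 S539
G1 X75.0338 Y38.6209 F2478
G1 X75.0338 Y29.7394 F2478
G1 X8.0851 Y29.7394 F2478
G1 X8.0851 Y38.6209 F2478
M5
G00 X111.8089 Y25.4439
M4 S539
G1 X104.1391 Y20.2546 F2478
G1 X74.9187 Y18.8717 F2478
G1 X47.1854 Y19.6798 F2478
G1 X43.9766 Y21.0632 F2478
M5
G00 X43.8650 Y17.8420
M4 S539
G1 X59.5405 Y24.2621 F2478
G1 X72.3742 Y26.2439 F2478
G1 X82.3660 Y23.7872 F2478
G1 X89.5160 Y16.8921 F2478
M5
G00 X47.7468 Y43.9964
M4 S839
G1 X46.3719 Y47.3158 F800
G1 X43.0525 Y48.6907 F800
G1 X39.7331 Y47.3158 F800
G1 X38.3582 Y43.9964 F800
G1 X39.7331 Y40.6770 F800
G1 X43.0525 Y39.3021 F800
G1 X46.3719 Y40.6770 F800
G1 X47.7468 Y43.9964 F800
M5
G00 X133.8756 Y40.6056
M4 S539
G1 X121.9863 Y30.2982 F2478
G1 X114.0097 Y26.7523 F2478
G1 X109.9458 Y29.9677 F2478
G1 X109.7947 Y39.9445 F2478
M5
G00 X0.0000 Y0.0000

1 u = 1 mm; y_m = 60.2358 − y.

[1] `<path>` rectangle, #0000ff→score S539 F2478: (8.0851,38.6209) → (75.0338,38.6209) → (75.0338,29.7394) → (8.0851,29.7394) → (8.0851,38.6209) (closed)

[2] `<path>` cubic bezier, #0000ff→score S539 F2478: (111.8089,25.4439) → (104.1391,20.2546) → (74.9187,18.8717) → (47.1854,19.6798) → (43.9766,21.0632)

[3] `<path>` quadratic bezier, #0000ff→score S539 F2478: (43.8650,17.8420) → (59.5405,24.2621) → (72.3742,26.2439) → (82.3660,23.7872) → (89.5160,16.8921)

[4] `<circle>` circle, #000000→cut S839 F800: (47.7468,43.9964) → (46.3719,47.3158) → (43.0525,48.6907) → (39.7331,47.3158) → (38.3582,43.9964) → (39.7331,40.6770) → (43.0525,39.3021) → (46.3719,40.6770) → (47.7468,43.9964) (closed)

[5] `<path>` quadratic bezier, #0000ff→score S539 F2478: (133.8756,40.6056) → (121.9863,30.2982) → (114.0097,26.7523) → (109.9458,29.9677) → (109.7947,39.9445)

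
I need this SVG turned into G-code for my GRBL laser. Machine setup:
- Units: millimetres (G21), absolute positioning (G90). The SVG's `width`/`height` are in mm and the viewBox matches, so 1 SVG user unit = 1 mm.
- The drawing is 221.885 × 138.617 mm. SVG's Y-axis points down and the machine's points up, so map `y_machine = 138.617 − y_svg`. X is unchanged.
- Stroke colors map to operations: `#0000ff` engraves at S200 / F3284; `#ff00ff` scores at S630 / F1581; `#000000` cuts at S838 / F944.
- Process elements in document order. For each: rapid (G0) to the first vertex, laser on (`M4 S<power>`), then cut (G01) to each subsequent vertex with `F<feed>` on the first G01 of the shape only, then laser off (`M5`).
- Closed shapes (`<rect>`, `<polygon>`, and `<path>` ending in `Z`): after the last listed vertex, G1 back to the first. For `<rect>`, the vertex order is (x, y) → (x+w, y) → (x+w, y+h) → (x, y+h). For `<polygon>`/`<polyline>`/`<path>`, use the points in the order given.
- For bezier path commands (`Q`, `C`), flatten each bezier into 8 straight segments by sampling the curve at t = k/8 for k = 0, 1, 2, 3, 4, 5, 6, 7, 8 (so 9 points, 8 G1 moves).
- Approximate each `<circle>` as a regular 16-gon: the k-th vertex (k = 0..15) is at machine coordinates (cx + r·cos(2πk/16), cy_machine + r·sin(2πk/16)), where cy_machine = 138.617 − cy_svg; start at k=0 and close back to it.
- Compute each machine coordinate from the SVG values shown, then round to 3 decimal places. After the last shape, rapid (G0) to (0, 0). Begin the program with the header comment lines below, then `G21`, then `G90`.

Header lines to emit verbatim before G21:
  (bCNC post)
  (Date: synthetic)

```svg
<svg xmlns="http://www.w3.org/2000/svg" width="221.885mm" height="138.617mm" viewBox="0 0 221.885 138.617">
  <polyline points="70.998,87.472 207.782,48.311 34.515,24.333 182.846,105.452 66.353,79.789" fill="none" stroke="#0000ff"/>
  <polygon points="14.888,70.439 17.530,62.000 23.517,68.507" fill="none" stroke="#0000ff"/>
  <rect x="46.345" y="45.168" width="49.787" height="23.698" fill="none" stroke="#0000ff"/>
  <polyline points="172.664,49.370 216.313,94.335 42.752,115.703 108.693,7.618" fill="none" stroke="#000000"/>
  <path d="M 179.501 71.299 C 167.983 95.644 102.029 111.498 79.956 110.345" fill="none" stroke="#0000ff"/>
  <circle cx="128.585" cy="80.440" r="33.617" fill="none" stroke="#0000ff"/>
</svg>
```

Since the viewBox matches the mm dimensions, user units are millimetres directly. The only transform is the Y-flip y_m = 138.617 − y_svg.

Shape 1 is a open polyline drawn with `<polyline>`. Its stroke #0000ff means engrave at S200, F3284. After flipping Y the toolpath is (70.998,51.145) → (207.782,90.306) → (34.515,114.284) → (182.846,33.165) → (66.353,58.828).

Shape 2 is a regular polygon drawn with `<polygon>`. Its stroke #0000ff means engrave at S200, F3284. After flipping Y the toolpath is (14.888,68.178) → (17.530,76.617) → (23.517,70.110) → (14.888,68.178), returning to the start.

Shape 3 is a rectangle drawn with `<rect>`. Its stroke #0000ff means engrave at S200, F3284. After flipping Y the toolpath is (46.345,93.449) → (96.132,93.449) → (96.132,69.751) → (46.345,69.751) → (46.345,93.449), returning to the start.

Shape 4 is a open polyline drawn with `<polyline>`. Its stroke #000000 means cut at S838, F944. After flipping Y the toolpath is (172.664,89.247) → (216.313,44.282) → (42.752,22.914) → (108.693,130.999).

Shape 5 is a cubic bezier drawn with `<path>`. Its stroke #0000ff means engrave at S200, F3284. After flipping Y the toolpath is (179.501,67.318) → (172.822,58.603) → (162.192,50.784) → (148.763,43.961) → (133.687,38.233) → (118.116,33.701) → (103.202,30.463) → (90.098,28.620) → (79.956,28.272).

Shape 6 is a circle drawn with `<circle>`. Its stroke #0000ff means engrave at S200, F3284. After flipping Y the toolpath is (162.202,58.177) → (159.643,71.042) → (152.356,81.948) → (141.450,89.235) → (128.585,91.794) → (115.720,89.235) → (104.814,81.948) → (97.527,71.042) → (94.968,58.177) → (97.527,45.312) → (104.814,34.406) → (115.720,27.119) → (128.585,24.560) → (141.450,27.119) → (152.356,34.406) → (159.643,45.312) → (162.202,58.177), returning to the start.

(bCNC post)
(Date: synthetic)
G21
G90
G0 X70.998 Y51.145
M4 S200
G01 X207.782 Y90.306 F3284
G01 X34.515 Y114.284
G01 X182.846 Y33.165
G01 X66.353 Y58.828
M5
G0 X14.888 Y68.178
M4 S200
G01 X17.530 Y76.617 F3284
G01 X23.517 Y70.110
G01 X14.888 Y68.178
M5
G0 X46.345 Y93.449
M4 S200
G01 X96.132 Y93.449 F3284
G01 X96.132 Y69.751
G01 X46.345 Y69.751
G01 X46.345 Y93.449
M5
G0 X172.664 Y89.247
M4 S838
G01 X216.313 Y44.282 F944
G01 X42.752 Y22.914
G01 X108.693 Y130.999
M5
G0 X179.501 Y67.318
M4 S200
G01 X172.822 Y58.603 F3284
G01 X162.192 Y50.784
G01 X148.763 Y43.961
G01 X133.687 Y38.233
G01 X118.116 Y33.701
G01 X103.202 Y30.463
G01 X90.098 Y28.620
G01 X79.956 Y28.272
M5
G0 X162.202 Y58.177
M4 S200
G01 X159.643 Y71.042 F3284
G01 X152.356 Y81.948
G01 X141.450 Y89.235
G01 X128.585 Y91.794
G01 X115.720 Y89.235
G01 X104.814 Y81.948
G01 X97.527 Y71.042
G01 X94.968 Y58.177
G01 X97.527 Y45.312
G01 X104.814 Y34.406
G01 X115.720 Y27.119
G01 X128.585 Y24.560
G01 X141.450 Y27.119
G01 X152.356 Y34.406
G01 X159.643 Y45.312
G01 X162.202 Y58.177
M5
G0 X0.000 Y0.000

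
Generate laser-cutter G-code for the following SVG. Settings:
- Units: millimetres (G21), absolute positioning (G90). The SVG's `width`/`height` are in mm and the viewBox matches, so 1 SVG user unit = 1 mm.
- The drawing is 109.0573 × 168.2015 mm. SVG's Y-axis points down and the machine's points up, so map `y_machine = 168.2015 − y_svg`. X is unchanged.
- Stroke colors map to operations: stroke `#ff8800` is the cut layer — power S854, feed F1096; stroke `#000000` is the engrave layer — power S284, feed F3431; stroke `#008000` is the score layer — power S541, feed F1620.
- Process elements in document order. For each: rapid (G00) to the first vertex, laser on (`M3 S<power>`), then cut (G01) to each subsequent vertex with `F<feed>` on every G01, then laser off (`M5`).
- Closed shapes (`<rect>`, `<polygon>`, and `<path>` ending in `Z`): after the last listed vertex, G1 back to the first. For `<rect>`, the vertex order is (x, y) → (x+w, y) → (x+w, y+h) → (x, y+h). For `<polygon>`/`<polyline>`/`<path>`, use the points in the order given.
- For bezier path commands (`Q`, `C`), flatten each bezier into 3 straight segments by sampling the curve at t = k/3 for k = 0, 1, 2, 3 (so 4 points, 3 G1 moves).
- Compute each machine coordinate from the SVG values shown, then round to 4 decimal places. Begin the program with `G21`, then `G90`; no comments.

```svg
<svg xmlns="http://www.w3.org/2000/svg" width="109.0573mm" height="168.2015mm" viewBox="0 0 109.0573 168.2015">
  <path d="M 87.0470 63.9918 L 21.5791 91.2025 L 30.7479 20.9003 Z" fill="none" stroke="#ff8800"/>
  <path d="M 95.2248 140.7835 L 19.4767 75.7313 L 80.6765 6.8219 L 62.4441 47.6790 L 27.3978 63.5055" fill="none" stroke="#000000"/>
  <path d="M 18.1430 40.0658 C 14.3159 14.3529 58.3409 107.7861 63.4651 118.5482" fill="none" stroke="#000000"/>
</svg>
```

Since the viewBox matches the mm dimensions, user units are millimetres directly. The only transform is the Y-flip y_m = 168.2015 − y_svg.

Shape 1 is a regular polygon drawn with `<path>`. Its stroke #ff8800 means cut at S854, F1096. After flipping Y the toolpath is (87.0470,104.2097) → (21.5791,76.9990) → (30.7479,147.3012) → (87.0470,104.2097), returning to the start.

Shape 2 is a open polyline drawn with `<path>`. Its stroke #000000 means engrave at S284, F3431. After flipping Y the toolpath is (95.2248,27.4180) → (19.4767,92.4702) → (80.6765,161.3796) → (62.4441,120.5225) → (27.3978,104.6960).

Shape 3 is a cubic bezier drawn with `<path>`. Its stroke #000000 means engrave at S284, F3431. After flipping Y the toolpath is (18.1430,128.1357) → (27.0535,121.6079) → (48.5870,80.4977) → (63.4651,49.6533).

G21
G90
G00 X87.0470 Y104.2097
M3 S854
G01 X21.5791 Y76.9990 F1096
G01 X30.7479 Y147.3012 F1096
G01 X87.0470 Y104.2097 F1096
M5
G00 X95.2248 Y27.4180
M3 S284
G01 X19.4767 Y92.4702 F3431
G01 X80.6765 Y161.3796 F3431
G01 X62.4441 Y120.5225 F3431
G01 X27.3978 Y104.6960 F3431
M5
G00 X18.1430 Y128.1357
M3 S284
G01 X27.0535 Y121.6079 F3431
G01 X48.5870 Y80.4977 F3431
G01 X63.4651 Y49.6533 F3431
M5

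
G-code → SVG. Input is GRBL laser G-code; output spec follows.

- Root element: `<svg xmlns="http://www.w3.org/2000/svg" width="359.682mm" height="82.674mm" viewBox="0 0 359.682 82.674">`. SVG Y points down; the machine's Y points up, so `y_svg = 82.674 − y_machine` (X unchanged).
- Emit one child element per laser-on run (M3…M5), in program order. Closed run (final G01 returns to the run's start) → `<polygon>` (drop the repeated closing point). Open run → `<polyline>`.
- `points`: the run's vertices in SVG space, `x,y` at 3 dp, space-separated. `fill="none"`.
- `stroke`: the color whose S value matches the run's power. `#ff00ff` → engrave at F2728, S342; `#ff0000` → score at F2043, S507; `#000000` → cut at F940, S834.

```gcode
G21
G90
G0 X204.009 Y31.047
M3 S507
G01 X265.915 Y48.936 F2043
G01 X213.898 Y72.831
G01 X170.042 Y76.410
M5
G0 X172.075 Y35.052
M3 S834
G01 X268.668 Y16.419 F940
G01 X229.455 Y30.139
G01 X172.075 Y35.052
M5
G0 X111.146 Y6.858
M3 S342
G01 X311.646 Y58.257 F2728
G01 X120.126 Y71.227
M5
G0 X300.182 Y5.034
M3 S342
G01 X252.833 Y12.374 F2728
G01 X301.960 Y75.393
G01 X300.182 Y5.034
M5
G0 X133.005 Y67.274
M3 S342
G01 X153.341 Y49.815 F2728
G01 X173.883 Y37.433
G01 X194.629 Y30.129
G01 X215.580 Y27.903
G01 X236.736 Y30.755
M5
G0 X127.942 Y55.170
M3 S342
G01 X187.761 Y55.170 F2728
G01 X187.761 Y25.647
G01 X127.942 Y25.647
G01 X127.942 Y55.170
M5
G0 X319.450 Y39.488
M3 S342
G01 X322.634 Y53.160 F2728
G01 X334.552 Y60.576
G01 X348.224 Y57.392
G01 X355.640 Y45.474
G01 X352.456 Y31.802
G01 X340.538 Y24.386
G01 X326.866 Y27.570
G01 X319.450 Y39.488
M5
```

Each laser-on run becomes one SVG element. Flip Y back into SVG space with y_svg = 82.674 − y_machine.

Run 1: power S507 maps to stroke `#ff0000` (score). The run is open, so emit a `<polyline>` with points (Y-flipped): 204.009,51.627 265.915,33.738 213.898,9.843 170.042,6.264.

Run 2: power S834 maps to stroke `#000000` (cut). The run returns to its start, so emit a `<polygon>` with points (Y-flipped): 172.075,47.622 268.668,66.255 229.455,52.535.

Run 3: the run's S342 means `#ff00ff` (engrave). The run is open, so emit a `<polyline>` with points (Y-flipped): 111.146,75.816 311.646,24.417 120.126,11.447.

Run 4: power S342 maps to stroke `#ff00ff` (engrave). The run returns to its start, so emit a `<polygon>` with points (Y-flipped): 300.182,77.640 252.833,70.300 301.960,7.281.

Run 5: power S342 maps to stroke `#ff00ff` (engrave). The run is open, so emit a `<polyline>` with points (Y-flipped): 133.005,15.400 153.341,32.859 173.883,45.241 194.629,52.545 215.580,54.771 236.736,51.919.

Run 6: the run's S342 means `#ff00ff` (engrave). The run returns to its start, so emit a `<polygon>` with points (Y-flipped): 127.942,27.504 187.761,27.504 187.761,57.027 127.942,57.027.

Run 7: S342 ⇒ engrave layer `#ff00ff`. The run returns to its start, so emit a `<polygon>` with points (Y-flipped): 319.450,43.186 322.634,29.514 334.552,22.098 348.224,25.282 355.640,37.200 352.456,50.872 340.538,58.288 326.866,55.104.

<svg xmlns="http://www.w3.org/2000/svg" width="359.682mm" height="82.674mm" viewBox="0 0 359.682 82.674">
  <polyline points="204.009,51.627 265.915,33.738 213.898,9.843 170.042,6.264" fill="none" stroke="#ff0000"/>
  <polygon points="172.075,47.622 268.668,66.255 229.455,52.535" fill="none" stroke="#000000"/>
  <polyline points="111.146,75.816 311.646,24.417 120.126,11.447" fill="none" stroke="#ff00ff"/>
  <polygon points="300.182,77.640 252.833,70.300 301.960,7.281" fill="none" stroke="#ff00ff"/>
  <polyline points="133.005,15.400 153.341,32.859 173.883,45.241 194.629,52.545 215.580,54.771 236.736,51.919" fill="none" stroke="#ff00ff"/>
  <polygon points="127.942,27.504 187.761,27.504 187.761,57.027 127.942,57.027" fill="none" stroke="#ff00ff"/>
  <polygon points="319.450,43.186 322.634,29.514 334.552,22.098 348.224,25.282 355.640,37.200 352.456,50.872 340.538,58.288 326.866,55.104" fill="none" stroke="#ff00ff"/>
</svg>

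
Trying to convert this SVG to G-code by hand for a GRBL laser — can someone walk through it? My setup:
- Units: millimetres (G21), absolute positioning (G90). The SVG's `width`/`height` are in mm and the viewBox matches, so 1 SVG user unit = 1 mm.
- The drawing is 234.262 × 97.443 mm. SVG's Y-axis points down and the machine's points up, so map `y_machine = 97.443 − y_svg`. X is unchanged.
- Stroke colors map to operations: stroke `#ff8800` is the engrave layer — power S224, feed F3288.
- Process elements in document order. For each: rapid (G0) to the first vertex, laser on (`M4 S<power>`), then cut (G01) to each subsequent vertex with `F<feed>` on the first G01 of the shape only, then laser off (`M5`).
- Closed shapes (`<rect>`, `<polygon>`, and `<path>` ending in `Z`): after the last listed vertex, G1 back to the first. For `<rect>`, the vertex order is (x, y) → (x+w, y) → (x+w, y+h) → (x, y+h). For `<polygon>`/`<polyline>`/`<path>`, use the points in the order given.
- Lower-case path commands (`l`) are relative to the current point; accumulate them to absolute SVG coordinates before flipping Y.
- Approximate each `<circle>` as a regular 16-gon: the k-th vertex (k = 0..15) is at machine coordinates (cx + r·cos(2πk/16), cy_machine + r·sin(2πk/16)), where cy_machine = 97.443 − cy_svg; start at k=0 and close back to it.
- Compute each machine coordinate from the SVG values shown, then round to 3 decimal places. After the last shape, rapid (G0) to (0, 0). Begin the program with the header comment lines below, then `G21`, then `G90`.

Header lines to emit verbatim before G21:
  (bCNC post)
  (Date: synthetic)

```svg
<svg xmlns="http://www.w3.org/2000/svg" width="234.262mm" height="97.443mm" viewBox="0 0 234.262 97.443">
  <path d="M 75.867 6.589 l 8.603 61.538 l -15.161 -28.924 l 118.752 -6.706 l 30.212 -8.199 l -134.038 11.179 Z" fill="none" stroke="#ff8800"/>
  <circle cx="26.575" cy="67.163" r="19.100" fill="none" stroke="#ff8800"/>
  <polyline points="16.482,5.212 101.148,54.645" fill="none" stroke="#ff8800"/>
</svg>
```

(bCNC post)
(Date: synthetic)
G21
G90
G0 X75.867 Y90.854
M4 S224
G01 X84.470 Y29.316 F3288
G01 X69.309 Y58.240
G01 X188.061 Y64.946
G01 X218.273 Y73.145
G01 X84.235 Y61.966
G01 X75.867 Y90.854
M5
G0 X45.675 Y30.280
M4 S224
G01 X44.221 Y37.589 F3288
G01 X40.081 Y43.786
G01 X33.884 Y47.926
G01 X26.575 Y49.380
G01 X19.266 Y47.926
G01 X13.069 Y43.786
G01 X8.929 Y37.589
G01 X7.475 Y30.280
G01 X8.929 Y22.971
G01 X13.069 Y16.774
G01 X19.266 Y12.634
G01 X26.575 Y11.180
G01 X33.884 Y12.634
G01 X40.081 Y16.774
G01 X44.221 Y22.971
G01 X45.675 Y30.280
M5
G0 X16.482 Y92.231
M4 S224
G01 X101.148 Y42.798 F3288
M5
G0 X0.000 Y0.000

1 u = 1 mm; y_m = 97.443 − y.

[1] `<path>` closed polygon, #ff8800→engrave S224 F3288: (75.867,90.854) → (84.470,29.316) → (69.309,58.240) → (188.061,64.946) → (218.273,73.145) → (84.235,61.966) → (75.867,90.854) (closed)

[2] `<circle>` circle, #ff8800→engrave S224 F3288: (45.675,30.280) → (44.221,37.589) → (40.081,43.786) → (33.884,47.926) → (26.575,49.380) → (19.266,47.926) → (13.069,43.786) → (8.929,37.589) → (7.475,30.280) → (8.929,22.971) → (13.069,16.774) → (19.266,12.634) → (26.575,11.180) → (33.884,12.634) → (40.081,16.774) → (44.221,22.971) → (45.675,30.280) (closed)

[3] `<polyline>` line segment, #ff8800→engrave S224 F3288: (16.482,92.231) → (101.148,42.798)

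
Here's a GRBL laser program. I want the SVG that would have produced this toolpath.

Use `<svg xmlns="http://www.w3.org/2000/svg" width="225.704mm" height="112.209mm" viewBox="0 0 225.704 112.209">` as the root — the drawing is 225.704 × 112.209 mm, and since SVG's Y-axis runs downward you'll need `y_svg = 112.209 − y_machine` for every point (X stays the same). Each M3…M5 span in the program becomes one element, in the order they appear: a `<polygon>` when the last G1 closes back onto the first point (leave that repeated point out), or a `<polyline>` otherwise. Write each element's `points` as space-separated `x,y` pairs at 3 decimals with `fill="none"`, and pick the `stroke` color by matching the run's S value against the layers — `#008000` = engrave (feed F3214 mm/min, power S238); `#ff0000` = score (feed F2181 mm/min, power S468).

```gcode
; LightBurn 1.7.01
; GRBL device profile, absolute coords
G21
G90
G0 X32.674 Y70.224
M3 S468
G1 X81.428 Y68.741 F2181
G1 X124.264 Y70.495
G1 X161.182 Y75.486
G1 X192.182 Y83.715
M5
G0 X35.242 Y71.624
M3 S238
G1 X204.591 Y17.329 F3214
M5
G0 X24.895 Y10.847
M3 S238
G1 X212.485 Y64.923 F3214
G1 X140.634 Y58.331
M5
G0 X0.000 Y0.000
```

<svg xmlns="http://www.w3.org/2000/svg" width="225.704mm" height="112.209mm" viewBox="0 0 225.704 112.209">
  <polyline points="32.674,41.985 81.428,43.468 124.264,41.714 161.182,36.723 192.182,28.494" fill="none" stroke="#ff0000"/>
  <polyline points="35.242,40.585 204.591,94.880" fill="none" stroke="#008000"/>
  <polyline points="24.895,101.362 212.485,47.286 140.634,53.878" fill="none" stroke="#008000"/>
</svg>

Each laser-on run becomes one SVG element. Flip Y back into SVG space with y_svg = 112.209 − y_machine.

Run 1: the run's S468 means `#ff0000` (score). The run is open, so emit a `<polyline>` with points (Y-flipped): 32.674,41.985 81.428,43.468 124.264,41.714 161.182,36.723 192.182,28.494.

Run 2: S238 ⇒ engrave layer `#008000`. The run is open, so emit a `<polyline>` with points (Y-flipped): 35.242,40.585 204.591,94.880.

Run 3: the run's S238 means `#008000` (engrave). The run is open, so emit a `<polyline>` with points (Y-flipped): 24.895,101.362 212.485,47.286 140.634,53.878.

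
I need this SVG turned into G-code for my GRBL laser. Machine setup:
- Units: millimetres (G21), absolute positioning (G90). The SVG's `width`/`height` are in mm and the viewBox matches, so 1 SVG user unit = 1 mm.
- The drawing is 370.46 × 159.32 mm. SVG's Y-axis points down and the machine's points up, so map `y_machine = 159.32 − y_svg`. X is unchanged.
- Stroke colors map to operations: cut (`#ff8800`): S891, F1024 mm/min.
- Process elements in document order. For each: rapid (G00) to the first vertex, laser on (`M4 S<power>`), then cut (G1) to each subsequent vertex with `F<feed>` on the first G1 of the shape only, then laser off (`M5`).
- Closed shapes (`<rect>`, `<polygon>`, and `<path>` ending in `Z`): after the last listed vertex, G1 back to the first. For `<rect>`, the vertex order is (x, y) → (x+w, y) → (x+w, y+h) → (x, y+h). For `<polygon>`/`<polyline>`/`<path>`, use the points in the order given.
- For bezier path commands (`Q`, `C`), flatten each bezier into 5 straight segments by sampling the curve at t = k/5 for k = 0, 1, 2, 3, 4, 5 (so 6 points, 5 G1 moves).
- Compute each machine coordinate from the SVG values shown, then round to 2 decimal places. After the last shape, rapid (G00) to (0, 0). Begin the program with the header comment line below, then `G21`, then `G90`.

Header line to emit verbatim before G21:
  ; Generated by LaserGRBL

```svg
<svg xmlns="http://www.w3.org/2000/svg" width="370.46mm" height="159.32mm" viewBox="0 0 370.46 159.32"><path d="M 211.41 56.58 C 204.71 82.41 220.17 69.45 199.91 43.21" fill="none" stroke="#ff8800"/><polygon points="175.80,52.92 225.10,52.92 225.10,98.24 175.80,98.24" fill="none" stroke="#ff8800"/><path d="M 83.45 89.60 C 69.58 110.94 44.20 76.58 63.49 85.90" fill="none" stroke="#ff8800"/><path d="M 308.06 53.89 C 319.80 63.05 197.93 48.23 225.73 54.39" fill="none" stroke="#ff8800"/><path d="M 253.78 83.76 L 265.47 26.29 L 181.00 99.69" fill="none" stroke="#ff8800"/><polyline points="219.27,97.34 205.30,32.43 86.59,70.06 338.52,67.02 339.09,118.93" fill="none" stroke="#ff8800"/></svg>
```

; Generated by LaserGRBL
G21
G90
G00 X211.41 Y102.74
M4 S891
G1 X209.59 Y91.69 F1024
G1 X210.30 Y88.73
G1 X210.78 Y92.63
G1 X208.24 Y102.16
G1 X199.91 Y116.11
M5
G00 X175.80 Y106.40
M4 S891
G1 X225.10 Y106.40 F1024
G1 X225.10 Y61.08
G1 X175.80 Y61.08
G1 X175.80 Y106.40
M5
G00 X83.45 Y69.72
M4 S891
G1 X74.20 Y62.80 F1024
G1 X64.88 Y64.49
G1 X58.19 Y70.00
G1 X56.83 Y74.57
G1 X63.49 Y73.42
M5
G00 X308.06 Y105.43
M4 S891
G1 X301.34 Y102.45 F1024
G1 X276.15 Y103.07
G1 X246.08 Y105.13
G1 X224.74 Y106.47
G1 X225.73 Y104.93
M5
G00 X253.78 Y75.56
M4 S891
G1 X265.47 Y133.03 F1024
G1 X181.00 Y59.63
M5
G00 X219.27 Y61.98
M4 S891
G1 X205.30 Y126.89 F1024
G1 X86.59 Y89.26
G1 X338.52 Y92.30
G1 X339.09 Y40.39
M5
G00 X0.00 Y0.00

1 u = 1 mm; y_m = 159.32 − y.

[1] `<path>` cubic bezier, #ff8800→cut S891 F1024: (211.41,102.74) → (209.59,91.69) → (210.30,88.73) → (210.78,92.63) → (208.24,102.16) → (199.91,116.11)

[2] `<polygon>` rectangle, #ff8800→cut S891 F1024: (175.80,106.40) → (225.10,106.40) → (225.10,61.08) → (175.80,61.08) → (175.80,106.40) (closed)

[3] `<path>` cubic bezier, #ff8800→cut S891 F1024: (83.45,69.72) → (74.20,62.80) → (64.88,64.49) → (58.19,70.00) → (56.83,74.57) → (63.49,73.42)

[4] `<path>` cubic bezier, #ff8800→cut S891 F1024: (308.06,105.43) → (301.34,102.45) → (276.15,103.07) → (246.08,105.13) → (224.74,106.47) → (225.73,104.93)

[5] `<path>` open polyline, #ff8800→cut S891 F1024: (253.78,75.56) → (265.47,133.03) → (181.00,59.63)

[6] `<polyline>` open polyline, #ff8800→cut S891 F1024: (219.27,61.98) → (205.30,126.89) → (86.59,89.26) → (338.52,92.30) → (339.09,40.39)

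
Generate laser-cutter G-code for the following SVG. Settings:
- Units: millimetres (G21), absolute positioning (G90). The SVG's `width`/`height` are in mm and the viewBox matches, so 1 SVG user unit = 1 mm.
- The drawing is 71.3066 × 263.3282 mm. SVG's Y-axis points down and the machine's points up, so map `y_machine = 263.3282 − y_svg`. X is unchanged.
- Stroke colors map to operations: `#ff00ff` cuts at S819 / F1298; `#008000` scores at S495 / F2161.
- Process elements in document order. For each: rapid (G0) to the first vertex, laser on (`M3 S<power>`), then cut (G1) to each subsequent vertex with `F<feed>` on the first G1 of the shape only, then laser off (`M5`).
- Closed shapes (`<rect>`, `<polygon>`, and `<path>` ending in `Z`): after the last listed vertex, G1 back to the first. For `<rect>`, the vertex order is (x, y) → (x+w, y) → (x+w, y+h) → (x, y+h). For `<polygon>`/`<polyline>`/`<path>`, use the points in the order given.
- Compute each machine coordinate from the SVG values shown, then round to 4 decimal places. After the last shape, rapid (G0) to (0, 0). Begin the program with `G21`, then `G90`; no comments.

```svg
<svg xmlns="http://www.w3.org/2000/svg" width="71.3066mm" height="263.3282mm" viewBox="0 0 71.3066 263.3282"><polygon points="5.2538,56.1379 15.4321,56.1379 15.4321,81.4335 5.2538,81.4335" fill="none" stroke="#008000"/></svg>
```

G21
G90
G0 X5.2538 Y207.1903
M3 S495
G1 X15.4321 Y207.1903 F2161
G1 X15.4321 Y181.8947
G1 X5.2538 Y181.8947
G1 X5.2538 Y207.1903
M5
G0 X0.0000 Y0.0000

1 u = 1 mm; y_m = 263.3282 − y.

[1] `<polygon>` rectangle, #008000→score S495 F2161: (5.2538,207.1903) → (15.4321,207.1903) → (15.4321,181.8947) → (5.2538,181.8947) → (5.2538,207.1903) (closed)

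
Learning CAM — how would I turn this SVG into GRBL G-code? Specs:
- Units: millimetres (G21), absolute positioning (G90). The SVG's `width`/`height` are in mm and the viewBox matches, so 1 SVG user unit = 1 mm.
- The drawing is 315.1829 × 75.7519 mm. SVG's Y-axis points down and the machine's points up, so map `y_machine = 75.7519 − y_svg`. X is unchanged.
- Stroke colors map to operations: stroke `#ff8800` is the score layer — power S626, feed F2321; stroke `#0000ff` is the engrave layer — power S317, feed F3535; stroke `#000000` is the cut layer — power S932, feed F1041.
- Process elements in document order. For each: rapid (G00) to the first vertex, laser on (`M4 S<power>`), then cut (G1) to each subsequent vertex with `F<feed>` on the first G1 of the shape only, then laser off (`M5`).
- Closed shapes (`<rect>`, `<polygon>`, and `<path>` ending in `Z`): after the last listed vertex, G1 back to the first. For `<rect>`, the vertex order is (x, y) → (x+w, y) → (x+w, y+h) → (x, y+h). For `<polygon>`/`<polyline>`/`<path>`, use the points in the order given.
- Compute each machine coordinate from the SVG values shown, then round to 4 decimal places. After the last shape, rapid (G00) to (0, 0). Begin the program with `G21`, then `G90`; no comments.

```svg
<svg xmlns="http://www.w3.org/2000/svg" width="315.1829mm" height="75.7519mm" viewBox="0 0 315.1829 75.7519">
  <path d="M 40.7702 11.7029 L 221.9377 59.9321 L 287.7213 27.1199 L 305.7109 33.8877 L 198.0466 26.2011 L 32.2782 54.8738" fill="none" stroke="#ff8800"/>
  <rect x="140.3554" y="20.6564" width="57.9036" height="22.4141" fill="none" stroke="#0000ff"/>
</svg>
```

G21
G90
G00 X40.7702 Y64.0490
M4 S626
G1 X221.9377 Y15.8198 F2321
G1 X287.7213 Y48.6320
G1 X305.7109 Y41.8642
G1 X198.0466 Y49.5508
G1 X32.2782 Y20.8781
M5
G00 X140.3554 Y55.0955
M4 S317
G1 X198.2590 Y55.0955 F3535
G1 X198.2590 Y32.6814
G1 X140.3554 Y32.6814
G1 X140.3554 Y55.0955
M5
G00 X0.0000 Y0.0000

1 u = 1 mm; y_m = 75.7519 − y.

[1] `<path>` open polyline, #ff8800→score S626 F2321: (40.7702,64.0490) → (221.9377,15.8198) → (287.7213,48.6320) → (305.7109,41.8642) → (198.0466,49.5508) → (32.2782,20.8781)

[2] `<rect>` rectangle, #0000ff→engrave S317 F3535: (140.3554,55.0955) → (198.2590,55.0955) → (198.2590,32.6814) → (140.3554,32.6814) → (140.3554,55.0955) (closed)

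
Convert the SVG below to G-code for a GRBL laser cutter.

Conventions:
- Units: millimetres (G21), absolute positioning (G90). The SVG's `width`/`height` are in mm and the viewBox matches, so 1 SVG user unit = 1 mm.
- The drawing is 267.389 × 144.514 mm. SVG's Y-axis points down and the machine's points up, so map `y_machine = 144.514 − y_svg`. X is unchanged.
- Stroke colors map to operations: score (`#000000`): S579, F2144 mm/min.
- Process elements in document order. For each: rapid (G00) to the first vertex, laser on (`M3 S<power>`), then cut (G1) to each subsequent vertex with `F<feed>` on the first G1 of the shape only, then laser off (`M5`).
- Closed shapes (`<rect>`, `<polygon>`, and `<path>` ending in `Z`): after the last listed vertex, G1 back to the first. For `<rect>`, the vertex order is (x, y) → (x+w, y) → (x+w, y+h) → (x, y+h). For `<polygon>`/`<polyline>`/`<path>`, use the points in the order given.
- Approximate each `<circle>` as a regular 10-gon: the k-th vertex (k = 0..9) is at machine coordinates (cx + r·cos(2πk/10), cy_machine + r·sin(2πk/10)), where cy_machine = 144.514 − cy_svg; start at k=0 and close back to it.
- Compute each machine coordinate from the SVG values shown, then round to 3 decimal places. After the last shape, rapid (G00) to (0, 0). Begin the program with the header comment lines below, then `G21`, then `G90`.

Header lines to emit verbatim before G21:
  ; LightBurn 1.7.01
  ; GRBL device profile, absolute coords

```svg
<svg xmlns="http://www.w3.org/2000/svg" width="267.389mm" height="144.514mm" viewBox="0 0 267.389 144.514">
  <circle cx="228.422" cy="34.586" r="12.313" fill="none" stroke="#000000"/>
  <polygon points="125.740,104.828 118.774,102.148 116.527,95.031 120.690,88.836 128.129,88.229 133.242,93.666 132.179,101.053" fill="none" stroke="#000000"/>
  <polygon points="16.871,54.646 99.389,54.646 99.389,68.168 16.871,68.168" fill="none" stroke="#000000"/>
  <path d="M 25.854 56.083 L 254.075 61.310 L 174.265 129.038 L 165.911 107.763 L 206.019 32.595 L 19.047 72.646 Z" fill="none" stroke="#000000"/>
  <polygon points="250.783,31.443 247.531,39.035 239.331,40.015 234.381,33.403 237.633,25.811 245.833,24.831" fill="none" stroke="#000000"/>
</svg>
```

; LightBurn 1.7.01
; GRBL device profile, absolute coords
G21
G90
G00 X240.735 Y109.928
M3 S579
G1 X238.383 Y117.165 F2144
G1 X232.227 Y121.638
G1 X224.617 Y121.638
G1 X218.461 Y117.165
G1 X216.109 Y109.928
G1 X218.461 Y102.691
G1 X224.617 Y98.218
G1 X232.227 Y98.218
G1 X238.383 Y102.691
G1 X240.735 Y109.928
M5
G00 X125.740 Y39.686
M3 S579
G1 X118.774 Y42.366 F2144
G1 X116.527 Y49.483
G1 X120.690 Y55.678
G1 X128.129 Y56.285
G1 X133.242 Y50.848
G1 X132.179 Y43.461
G1 X125.740 Y39.686
M5
G00 X16.871 Y89.868
M3 S579
G1 X99.389 Y89.868 F2144
G1 X99.389 Y76.346
G1 X16.871 Y76.346
G1 X16.871 Y89.868
M5
G00 X25.854 Y88.431
M3 S579
G1 X254.075 Y83.204 F2144
G1 X174.265 Y15.476
G1 X165.911 Y36.751
G1 X206.019 Y111.919
G1 X19.047 Y71.868
G1 X25.854 Y88.431
M5
G00 X250.783 Y113.071
M3 S579
G1 X247.531 Y105.479 F2144
G1 X239.331 Y104.499
G1 X234.381 Y111.111
G1 X237.633 Y118.703
G1 X245.833 Y119.683
G1 X250.783 Y113.071
M5
G00 X0.000 Y0.000

viewBox `0 0 267.389 144.514` with mm width/height → 1 unit = 1 mm. Flip: y_m = 144.514 − y_svg.

**Shape 1** — `<circle>` circle, stroke `#000000` → score (S579, F2144). Machine vertices: (240.735,109.928) → (238.383,117.165) → (232.227,121.638) → (224.617,121.638) → (218.461,117.165) → (216.109,109.928) → (218.461,102.691) → (224.617,98.218) → (232.227,98.218) → (238.383,102.691) → (240.735,109.928). Closed: final G1 returns to the first vertex.

**Shape 2** — `<polygon>` regular polygon, stroke `#000000` → score (S579, F2144). Machine vertices: (125.740,39.686) → (118.774,42.366) → (116.527,49.483) → (120.690,55.678) → (128.129,56.285) → (133.242,50.848) → (132.179,43.461) → (125.740,39.686). Closed: final G1 returns to the first vertex.

**Shape 3** — `<polygon>` rectangle, stroke `#000000` → score (S579, F2144). Machine vertices: (16.871,89.868) → (99.389,89.868) → (99.389,76.346) → (16.871,76.346) → (16.871,89.868). Closed: final G1 returns to the first vertex.

**Shape 4** — `<path>` closed polygon, stroke `#000000` → score (S579, F2144). Machine vertices: (25.854,88.431) → (254.075,83.204) → (174.265,15.476) → (165.911,36.751) → (206.019,111.919) → (19.047,71.868) → (25.854,88.431). Closed: final G1 returns to the first vertex.

**Shape 5** — `<polygon>` regular polygon, stroke `#000000` → score (S579, F2144). Machine vertices: (250.783,113.071) → (247.531,105.479) → (239.331,104.499) → (234.381,111.111) → (237.633,118.703) → (245.833,119.683) → (250.783,113.071). Closed: final G1 returns to the first vertex.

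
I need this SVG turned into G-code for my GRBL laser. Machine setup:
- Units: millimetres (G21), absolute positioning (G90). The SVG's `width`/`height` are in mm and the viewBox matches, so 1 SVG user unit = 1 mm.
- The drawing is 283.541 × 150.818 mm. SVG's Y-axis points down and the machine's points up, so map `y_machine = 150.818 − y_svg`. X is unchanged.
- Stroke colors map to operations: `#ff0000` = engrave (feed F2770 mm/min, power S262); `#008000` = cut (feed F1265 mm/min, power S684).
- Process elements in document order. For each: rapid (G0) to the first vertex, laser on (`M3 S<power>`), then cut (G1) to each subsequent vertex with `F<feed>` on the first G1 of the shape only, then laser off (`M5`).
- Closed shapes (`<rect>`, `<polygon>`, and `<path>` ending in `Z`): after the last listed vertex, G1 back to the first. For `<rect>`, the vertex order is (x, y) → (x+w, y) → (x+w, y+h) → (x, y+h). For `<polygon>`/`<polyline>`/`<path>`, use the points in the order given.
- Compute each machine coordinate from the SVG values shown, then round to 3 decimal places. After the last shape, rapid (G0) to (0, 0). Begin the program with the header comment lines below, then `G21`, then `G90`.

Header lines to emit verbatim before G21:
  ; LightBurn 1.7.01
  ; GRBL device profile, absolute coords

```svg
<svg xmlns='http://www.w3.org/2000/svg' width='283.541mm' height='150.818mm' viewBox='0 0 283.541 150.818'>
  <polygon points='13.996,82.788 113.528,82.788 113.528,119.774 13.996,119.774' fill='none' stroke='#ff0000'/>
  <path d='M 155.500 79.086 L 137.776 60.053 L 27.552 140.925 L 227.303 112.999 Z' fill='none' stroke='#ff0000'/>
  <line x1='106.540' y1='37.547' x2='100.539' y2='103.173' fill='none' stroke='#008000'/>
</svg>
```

Since the viewBox matches the mm dimensions, user units are millimetres directly. The only transform is the Y-flip y_m = 150.818 − y_svg.

Shape 1 is a rectangle drawn with `<polygon>`. Its stroke #ff0000 means engrave at S262, F2770. After flipping Y the toolpath is (13.996,68.030) → (113.528,68.030) → (113.528,31.044) → (13.996,31.044) → (13.996,68.030), returning to the start.

Shape 2 is a closed polygon drawn with `<path>`. Its stroke #ff0000 means engrave at S262, F2770. After flipping Y the toolpath is (155.500,71.732) → (137.776,90.765) → (27.552,9.893) → (227.303,37.819) → (155.500,71.732), returning to the start.

Shape 3 is a line segment drawn with `<line>`. Its stroke #008000 means cut at S684, F1265. After flipping Y the toolpath is (106.540,113.271) → (100.539,47.645).

; LightBurn 1.7.01
; GRBL device profile, absolute coords
G21
G90
G0 X13.996 Y68.030
M3 S262
G1 X113.528 Y68.030 F2770
G1 X113.528 Y31.044
G1 X13.996 Y31.044
G1 X13.996 Y68.030
M5
G0 X155.500 Y71.732
M3 S262
G1 X137.776 Y90.765 F2770
G1 X27.552 Y9.893
G1 X227.303 Y37.819
G1 X155.500 Y71.732
M5
G0 X106.540 Y113.271
M3 S684
G1 X100.539 Y47.645 F1265
M5
G0 X0.000 Y0.000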